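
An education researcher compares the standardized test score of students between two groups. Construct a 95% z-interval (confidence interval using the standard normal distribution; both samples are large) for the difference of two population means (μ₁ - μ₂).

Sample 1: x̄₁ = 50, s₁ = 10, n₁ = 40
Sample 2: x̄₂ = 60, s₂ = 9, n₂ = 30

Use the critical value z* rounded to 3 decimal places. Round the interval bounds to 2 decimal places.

Both samples are large (n₁ = 40 ≥ 30, n₂ = 30 ≥ 30), so a z-interval for the difference of means applies.

Point estimate: x̄₁ - x̄₂ = 50 - 60 = -10

Standard error: SE = √(s₁²/n₁ + s₂²/n₂)
= √(10²/40 + 9²/30)
= √(2.500000 + 2.700000)
= 2.280351

For 95% confidence, z* = 1.96 (from standard normal table)
Margin of error: E = z* × SE = 1.96 × 2.280351 = 4.4695

Z-interval: (x̄₁ - x̄₂) ± E = -10 ± 4.4695 = (-14.4695, -5.5305)

Rounded to 2 decimal places:

(-14.47, -5.53)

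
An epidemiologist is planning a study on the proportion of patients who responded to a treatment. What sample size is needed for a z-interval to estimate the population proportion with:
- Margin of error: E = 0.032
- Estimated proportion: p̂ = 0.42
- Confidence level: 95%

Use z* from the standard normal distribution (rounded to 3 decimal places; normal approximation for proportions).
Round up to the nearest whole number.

Using z* for proportion z-interval (normal approximation).

For 95% confidence, z* = 1.96 (from standard normal table)

Sample size formula for proportion z-interval: n = z*²p̂(1-p̂)/E²

n = 1.96² × 0.42 × 0.58 / 0.032²
  = 3.8416 × 0.2436 / 0.001024
  = 913.8806

Round up to the nearest whole number: n = 914

914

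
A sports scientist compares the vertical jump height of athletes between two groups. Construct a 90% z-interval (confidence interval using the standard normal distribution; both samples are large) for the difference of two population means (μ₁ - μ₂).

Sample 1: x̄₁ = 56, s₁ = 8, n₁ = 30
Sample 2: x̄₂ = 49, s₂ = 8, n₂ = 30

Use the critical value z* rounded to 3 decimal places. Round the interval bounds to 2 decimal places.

Both samples are large (n₁ = 30 ≥ 30, n₂ = 30 ≥ 30), so a z-interval for the difference of means applies.

Point estimate: x̄₁ - x̄₂ = 56 - 49 = 7

Standard error: SE = √(s₁²/n₁ + s₂²/n₂)
= √(8²/30 + 8²/30)
= √(2.133333 + 2.133333)
= 2.065591

For 90% confidence, z* = 1.645 (from standard normal table)
Margin of error: E = z* × SE = 1.645 × 2.065591 = 3.3979

Z-interval: (x̄₁ - x̄₂) ± E = 7 ± 3.3979 = (3.6021, 10.3979)

Rounded to 2 decimal places:

(3.60, 10.40)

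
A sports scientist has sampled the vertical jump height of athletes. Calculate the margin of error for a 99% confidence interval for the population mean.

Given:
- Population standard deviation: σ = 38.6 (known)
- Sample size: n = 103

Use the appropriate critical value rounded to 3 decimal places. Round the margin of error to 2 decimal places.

The population standard deviation σ is known, so use the z-interval margin of error formula.

For 99% confidence, z* = 2.576 (from standard normal table)

Margin of error formula for z-interval: E = z* × σ/√n

E = 2.576 × 38.6/√103
  = 2.576 × 3.803371
  = 9.7975

Rounded to 2 decimal places:

9.80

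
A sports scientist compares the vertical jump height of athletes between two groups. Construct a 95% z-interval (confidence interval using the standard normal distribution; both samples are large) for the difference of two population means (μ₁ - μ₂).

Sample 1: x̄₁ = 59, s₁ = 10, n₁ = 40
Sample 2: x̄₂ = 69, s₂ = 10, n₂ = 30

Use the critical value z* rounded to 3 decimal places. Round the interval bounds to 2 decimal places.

Both samples are large (n₁ = 40 ≥ 30, n₂ = 30 ≥ 30), so a z-interval for the difference of means applies.

Point estimate: x̄₁ - x̄₂ = 59 - 69 = -10

Standard error: SE = √(s₁²/n₁ + s₂²/n₂)
= √(10²/40 + 10²/30)
= √(2.500000 + 3.333333)
= 2.415229

For 95% confidence, z* = 1.96 (from standard normal table)
Margin of error: E = z* × SE = 1.96 × 2.415229 = 4.7338

Z-interval: (x̄₁ - x̄₂) ± E = -10 ± 4.7338 = (-14.7338, -5.2662)

Rounded to 2 decimal places:

(-14.73, -5.27)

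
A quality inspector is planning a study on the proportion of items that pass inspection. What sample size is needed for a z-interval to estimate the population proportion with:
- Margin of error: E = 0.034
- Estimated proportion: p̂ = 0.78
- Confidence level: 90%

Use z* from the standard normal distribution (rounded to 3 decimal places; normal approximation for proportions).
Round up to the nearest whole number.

Using z* for proportion z-interval (normal approximation).

For 90% confidence, z* = 1.645 (from standard normal table)

Sample size formula for proportion z-interval: n = z*²p̂(1-p̂)/E²

n = 1.645² × 0.78 × 0.22 / 0.034²
  = 2.706025 × 0.1716 / 0.001156
  = 401.6902

Round up to the nearest whole number: n = 402

402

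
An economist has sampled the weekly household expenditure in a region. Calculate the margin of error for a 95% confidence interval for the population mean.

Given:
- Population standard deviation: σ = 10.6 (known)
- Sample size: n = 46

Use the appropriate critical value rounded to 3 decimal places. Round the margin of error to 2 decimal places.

The population standard deviation σ is known, so use the z-interval margin of error formula.

For 95% confidence, z* = 1.96 (from standard normal table)

Margin of error formula for z-interval: E = z* × σ/√n

E = 1.96 × 10.6/√46
  = 1.96 × 1.562885
  = 3.0633

Rounded to 2 decimal places:

3.06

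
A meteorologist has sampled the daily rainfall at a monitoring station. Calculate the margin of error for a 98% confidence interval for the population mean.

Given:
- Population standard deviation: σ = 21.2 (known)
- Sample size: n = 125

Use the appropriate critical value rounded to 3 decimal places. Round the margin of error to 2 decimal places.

The population standard deviation σ is known, so use the z-interval margin of error formula.

For 98% confidence, z* = 2.326 (from standard normal table)

Margin of error formula for z-interval: E = z* × σ/√n

E = 2.326 × 21.2/√125
  = 2.326 × 1.896186
  = 4.4105

Rounded to 2 decimal places:

4.41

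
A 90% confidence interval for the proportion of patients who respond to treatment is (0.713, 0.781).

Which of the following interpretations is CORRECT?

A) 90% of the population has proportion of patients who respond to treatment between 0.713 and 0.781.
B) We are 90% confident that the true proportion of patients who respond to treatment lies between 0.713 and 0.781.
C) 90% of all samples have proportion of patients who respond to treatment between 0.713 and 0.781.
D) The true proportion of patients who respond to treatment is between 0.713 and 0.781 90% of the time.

A confidence interval represents our confidence in the procedure, not a probability statement about the parameter.

Key concept: If we repeated this sampling process many times and computed a 90% CI each time, about 90% of those intervals would contain the true population parameter.

For this specific interval (0.713, 0.781):
- Midpoint (point estimate): 0.747
- Margin of error: 0.034

The correct interpretation is the one stating confidence that the true parameter lies in the interval — option B.

B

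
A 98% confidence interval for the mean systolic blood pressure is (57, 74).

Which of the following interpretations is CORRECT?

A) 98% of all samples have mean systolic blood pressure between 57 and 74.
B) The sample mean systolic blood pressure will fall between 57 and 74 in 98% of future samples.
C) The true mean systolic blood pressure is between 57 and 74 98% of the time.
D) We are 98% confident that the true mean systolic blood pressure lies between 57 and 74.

A confidence interval represents our confidence in the procedure, not a probability statement about the parameter.

Key concept: If we repeated this sampling process many times and computed a 98% CI each time, about 98% of those intervals would contain the true population parameter.

For this specific interval (57, 74):
- Midpoint (point estimate): 65.5
- Margin of error: 8.5

The correct interpretation is the one stating confidence that the true parameter lies in the interval — option D.

D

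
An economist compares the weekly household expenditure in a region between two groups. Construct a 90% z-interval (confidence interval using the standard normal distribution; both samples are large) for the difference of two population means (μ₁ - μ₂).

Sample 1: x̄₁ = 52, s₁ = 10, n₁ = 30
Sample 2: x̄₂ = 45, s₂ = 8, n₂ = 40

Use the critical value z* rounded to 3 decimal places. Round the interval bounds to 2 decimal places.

Both samples are large (n₁ = 30 ≥ 30, n₂ = 40 ≥ 30), so a z-interval for the difference of means applies.

Point estimate: x̄₁ - x̄₂ = 52 - 45 = 7

Standard error: SE = √(s₁²/n₁ + s₂²/n₂)
= √(10²/30 + 8²/40)
= √(3.333333 + 1.600000)
= 2.221111

For 90% confidence, z* = 1.645 (from standard normal table)
Margin of error: E = z* × SE = 1.645 × 2.221111 = 3.6537

Z-interval: (x̄₁ - x̄₂) ± E = 7 ± 3.6537 = (3.3463, 10.6537)

Rounded to 2 decimal places:

(3.35, 10.65)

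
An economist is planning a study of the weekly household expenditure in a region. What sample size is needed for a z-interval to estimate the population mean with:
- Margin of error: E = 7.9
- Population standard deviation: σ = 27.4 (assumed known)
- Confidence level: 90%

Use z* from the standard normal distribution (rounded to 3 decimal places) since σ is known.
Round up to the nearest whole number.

Using z* since population σ is known (z-interval formula).

For 90% confidence, z* = 1.645 (from standard normal table)

Sample size formula for z-interval: n = (z*σ/E)²

n = (1.645 × 27.4 / 7.9)²
  = (5.705443)²
  = 32.5521

Round up to the nearest whole number: n = 33

33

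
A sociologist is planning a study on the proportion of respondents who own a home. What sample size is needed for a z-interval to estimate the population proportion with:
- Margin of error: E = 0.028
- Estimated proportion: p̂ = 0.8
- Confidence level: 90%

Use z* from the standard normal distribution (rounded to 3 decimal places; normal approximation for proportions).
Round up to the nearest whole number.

Using z* for proportion z-interval (normal approximation).

For 90% confidence, z* = 1.645 (from standard normal table)

Sample size formula for proportion z-interval: n = z*²p̂(1-p̂)/E²

n = 1.645² × 0.8 × 0.2 / 0.028²
  = 2.706025 × 0.16 / 0.000784
  = 552.2500

Round up to the nearest whole number: n = 553

553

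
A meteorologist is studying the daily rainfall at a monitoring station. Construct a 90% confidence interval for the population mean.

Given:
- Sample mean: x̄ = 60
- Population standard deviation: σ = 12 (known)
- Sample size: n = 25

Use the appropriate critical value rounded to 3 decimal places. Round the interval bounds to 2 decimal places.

The population standard deviation σ is known, so use a z-interval (standard normal critical value).

For 90% confidence, z* = 1.645 (from standard normal table)

Standard error: SE = σ/√n = 12/√25 = 2.400000

Margin of error: E = z* × SE = 1.645 × 2.400000 = 3.9480

Z-interval: x̄ ± E = 60 ± 3.9480 = (56.0520, 63.9480)

Rounded to 2 decimal places:

(56.05, 63.95)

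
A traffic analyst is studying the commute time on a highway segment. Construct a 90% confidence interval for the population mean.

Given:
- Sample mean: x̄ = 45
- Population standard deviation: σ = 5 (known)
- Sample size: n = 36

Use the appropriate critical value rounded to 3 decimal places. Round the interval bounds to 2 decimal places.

The population standard deviation σ is known, so use a z-interval (standard normal critical value).

For 90% confidence, z* = 1.645 (from standard normal table)

Standard error: SE = σ/√n = 5/√36 = 0.833333

Margin of error: E = z* × SE = 1.645 × 0.833333 = 1.3708

Z-interval: x̄ ± E = 45 ± 1.3708 = (43.6292, 46.3708)

Rounded to 2 decimal places:

(43.63, 46.37)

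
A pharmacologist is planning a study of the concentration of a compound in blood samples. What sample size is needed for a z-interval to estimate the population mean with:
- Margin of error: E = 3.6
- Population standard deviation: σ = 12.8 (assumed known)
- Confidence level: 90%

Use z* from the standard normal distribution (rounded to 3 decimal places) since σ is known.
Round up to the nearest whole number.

Using z* since population σ is known (z-interval formula).

For 90% confidence, z* = 1.645 (from standard normal table)

Sample size formula for z-interval: n = (z*σ/E)²

n = (1.645 × 12.8 / 3.6)²
  = (5.848889)²
  = 34.2095

Round up to the nearest whole number: n = 35

35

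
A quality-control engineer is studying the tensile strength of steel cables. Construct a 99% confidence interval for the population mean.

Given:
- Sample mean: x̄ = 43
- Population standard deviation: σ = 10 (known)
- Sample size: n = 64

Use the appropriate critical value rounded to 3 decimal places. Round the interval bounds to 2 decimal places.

The population standard deviation σ is known, so use a z-interval (standard normal critical value).

For 99% confidence, z* = 2.576 (from standard normal table)

Standard error: SE = σ/√n = 10/√64 = 1.250000

Margin of error: E = z* × SE = 2.576 × 1.250000 = 3.2200

Z-interval: x̄ ± E = 43 ± 3.2200 = (39.7800, 46.2200)

Rounded to 2 decimal places:

(39.78, 46.22)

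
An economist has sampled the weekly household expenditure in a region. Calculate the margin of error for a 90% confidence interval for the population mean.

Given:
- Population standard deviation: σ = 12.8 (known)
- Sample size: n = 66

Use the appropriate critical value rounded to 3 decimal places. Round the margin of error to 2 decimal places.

The population standard deviation σ is known, so use the z-interval margin of error formula.

For 90% confidence, z* = 1.645 (from standard normal table)

Margin of error formula for z-interval: E = z* × σ/√n

E = 1.645 × 12.8/√66
  = 1.645 × 1.575571
  = 2.5918

Rounded to 2 decimal places:

2.59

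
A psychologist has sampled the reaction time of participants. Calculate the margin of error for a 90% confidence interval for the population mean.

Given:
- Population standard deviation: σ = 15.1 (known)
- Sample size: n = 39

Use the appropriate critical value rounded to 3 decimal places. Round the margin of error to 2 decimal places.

The population standard deviation σ is known, so use the z-interval margin of error formula.

For 90% confidence, z* = 1.645 (from standard normal table)

Margin of error formula for z-interval: E = z* × σ/√n

E = 1.645 × 15.1/√39
  = 1.645 × 2.417935
  = 3.9775

Rounded to 2 decimal places:

3.98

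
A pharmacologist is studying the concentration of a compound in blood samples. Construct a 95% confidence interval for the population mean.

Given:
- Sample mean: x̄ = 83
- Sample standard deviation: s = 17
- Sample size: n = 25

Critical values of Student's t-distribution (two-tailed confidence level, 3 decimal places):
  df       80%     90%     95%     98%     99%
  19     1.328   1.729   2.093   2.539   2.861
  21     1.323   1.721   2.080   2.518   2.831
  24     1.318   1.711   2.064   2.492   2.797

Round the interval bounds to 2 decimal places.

The population standard deviation σ is unknown (only the sample standard deviation s is given), so use a t-interval with df = n - 1 = 25 - 1 = 24.

For 95% confidence with df = 24, t* = 2.064 (from t-table)

Standard error: SE = s/√n = 17/√25 = 3.400000

Margin of error: E = t* × SE = 2.064 × 3.400000 = 7.0176

T-interval: x̄ ± E = 83 ± 7.0176 = (75.9824, 90.0176)

Rounded to 2 decimal places:

(75.98, 90.02)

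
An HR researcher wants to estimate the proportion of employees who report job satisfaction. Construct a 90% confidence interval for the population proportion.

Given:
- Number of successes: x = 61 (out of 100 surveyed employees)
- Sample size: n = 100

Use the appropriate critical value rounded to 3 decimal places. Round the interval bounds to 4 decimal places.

Sample proportion: p̂ = 61/100 = 0.610000

Check conditions for normal approximation:
  np̂ = 61 ≥ 10 ✓
  n(1-p̂) = 39 ≥ 10 ✓

The sample is large enough, so use a z-interval (normal approximation) for the proportion.

For 90% confidence, z* = 1.645 (from standard normal table)

Standard error: SE = √(p̂(1-p̂)/n) = √(0.610000×0.390000/100) = 0.04877499

Margin of error: E = z* × SE = 1.645 × 0.04877499 = 0.080235

Z-interval: p̂ ± E = 0.610000 ± 0.080235 = (0.529765, 0.690235)

Rounded to 4 decimal places:

(0.5298, 0.6902)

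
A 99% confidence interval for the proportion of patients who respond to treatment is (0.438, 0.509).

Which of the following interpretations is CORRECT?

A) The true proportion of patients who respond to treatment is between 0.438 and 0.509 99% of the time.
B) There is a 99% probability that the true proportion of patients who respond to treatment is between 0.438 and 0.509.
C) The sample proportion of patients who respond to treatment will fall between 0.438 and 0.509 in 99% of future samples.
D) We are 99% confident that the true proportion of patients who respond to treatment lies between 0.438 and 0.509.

A confidence interval represents our confidence in the procedure, not a probability statement about the parameter.

Key concept: If we repeated this sampling process many times and computed a 99% CI each time, about 99% of those intervals would contain the true population parameter.

For this specific interval (0.438, 0.509):
- Midpoint (point estimate): 0.4735
- Margin of error: 0.0355

The correct interpretation is the one stating confidence that the true parameter lies in the interval — option D.

D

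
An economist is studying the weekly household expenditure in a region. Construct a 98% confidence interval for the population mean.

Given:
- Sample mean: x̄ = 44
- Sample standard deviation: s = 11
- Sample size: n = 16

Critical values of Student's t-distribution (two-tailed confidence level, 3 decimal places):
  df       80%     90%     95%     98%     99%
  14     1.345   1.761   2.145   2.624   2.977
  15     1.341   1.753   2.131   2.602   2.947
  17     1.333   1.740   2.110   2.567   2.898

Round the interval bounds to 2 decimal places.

The population standard deviation σ is unknown (only the sample standard deviation s is given), so use a t-interval with df = n - 1 = 16 - 1 = 15.

For 98% confidence with df = 15, t* = 2.602 (from t-table)

Standard error: SE = s/√n = 11/√16 = 2.750000

Margin of error: E = t* × SE = 2.602 × 2.750000 = 7.1555

T-interval: x̄ ± E = 44 ± 7.1555 = (36.8445, 51.1555)

Rounded to 2 decimal places:

(36.84, 51.16)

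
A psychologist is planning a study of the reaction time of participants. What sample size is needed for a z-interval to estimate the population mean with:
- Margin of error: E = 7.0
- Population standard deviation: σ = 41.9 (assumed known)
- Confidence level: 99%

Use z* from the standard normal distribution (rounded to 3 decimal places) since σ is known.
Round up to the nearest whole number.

Using z* since population σ is known (z-interval formula).

For 99% confidence, z* = 2.576 (from standard normal table)

Sample size formula for z-interval: n = (z*σ/E)²

n = (2.576 × 41.9 / 7.0)²
  = (15.419200)²
  = 237.7517

Round up to the nearest whole number: n = 238

238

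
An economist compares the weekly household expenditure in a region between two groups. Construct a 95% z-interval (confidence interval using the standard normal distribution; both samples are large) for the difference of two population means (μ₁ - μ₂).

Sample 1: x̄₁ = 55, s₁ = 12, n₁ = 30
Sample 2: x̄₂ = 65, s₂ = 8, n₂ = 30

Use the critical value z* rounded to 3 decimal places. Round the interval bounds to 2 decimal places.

Both samples are large (n₁ = 30 ≥ 30, n₂ = 30 ≥ 30), so a z-interval for the difference of means applies.

Point estimate: x̄₁ - x̄₂ = 55 - 65 = -10

Standard error: SE = √(s₁²/n₁ + s₂²/n₂)
= √(12²/30 + 8²/30)
= √(4.800000 + 2.133333)
= 2.633122

For 95% confidence, z* = 1.96 (from standard normal table)
Margin of error: E = z* × SE = 1.96 × 2.633122 = 5.1609

Z-interval: (x̄₁ - x̄₂) ± E = -10 ± 5.1609 = (-15.1609, -4.8391)

Rounded to 2 decimal places:

(-15.16, -4.84)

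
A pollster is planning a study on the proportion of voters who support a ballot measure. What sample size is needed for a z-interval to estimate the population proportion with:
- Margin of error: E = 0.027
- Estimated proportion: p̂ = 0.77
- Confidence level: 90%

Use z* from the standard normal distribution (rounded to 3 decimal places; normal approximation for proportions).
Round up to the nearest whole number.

Using z* for proportion z-interval (normal approximation).

For 90% confidence, z* = 1.645 (from standard normal table)

Sample size formula for proportion z-interval: n = z*²p̂(1-p̂)/E²

n = 1.645² × 0.77 × 0.23 / 0.027²
  = 2.706025 × 0.1771 / 0.000729
  = 657.3896

Round up to the nearest whole number: n = 658

658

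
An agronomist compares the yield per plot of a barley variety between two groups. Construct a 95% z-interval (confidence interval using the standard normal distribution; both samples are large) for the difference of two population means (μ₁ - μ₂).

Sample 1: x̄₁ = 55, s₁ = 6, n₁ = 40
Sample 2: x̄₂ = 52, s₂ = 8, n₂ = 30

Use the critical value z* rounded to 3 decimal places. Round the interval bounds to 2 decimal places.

Both samples are large (n₁ = 40 ≥ 30, n₂ = 30 ≥ 30), so a z-interval for the difference of means applies.

Point estimate: x̄₁ - x̄₂ = 55 - 52 = 3

Standard error: SE = √(s₁²/n₁ + s₂²/n₂)
= √(6²/40 + 8²/30)
= √(0.900000 + 2.133333)
= 1.741647

For 95% confidence, z* = 1.96 (from standard normal table)
Margin of error: E = z* × SE = 1.96 × 1.741647 = 3.4136

Z-interval: (x̄₁ - x̄₂) ± E = 3 ± 3.4136 = (-0.4136, 6.4136)

Rounded to 2 decimal places:

(-0.41, 6.41)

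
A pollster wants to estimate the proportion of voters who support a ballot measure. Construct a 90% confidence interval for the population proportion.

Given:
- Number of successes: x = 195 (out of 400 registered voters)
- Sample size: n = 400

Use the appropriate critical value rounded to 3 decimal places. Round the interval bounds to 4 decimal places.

Sample proportion: p̂ = 195/400 = 0.487500

Check conditions for normal approximation:
  np̂ = 195 ≥ 10 ✓
  n(1-p̂) = 205 ≥ 10 ✓

The sample is large enough, so use a z-interval (normal approximation) for the proportion.

For 90% confidence, z* = 1.645 (from standard normal table)

Standard error: SE = √(p̂(1-p̂)/n) = √(0.487500×0.512500/400) = 0.02499219

Margin of error: E = z* × SE = 1.645 × 0.02499219 = 0.041112

Z-interval: p̂ ± E = 0.487500 ± 0.041112 = (0.446388, 0.528612)

Rounded to 4 decimal places:

(0.4464, 0.5286)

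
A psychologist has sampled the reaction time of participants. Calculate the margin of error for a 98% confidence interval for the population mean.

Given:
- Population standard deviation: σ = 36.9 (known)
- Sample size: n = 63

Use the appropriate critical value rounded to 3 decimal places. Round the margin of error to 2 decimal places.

The population standard deviation σ is known, so use the z-interval margin of error formula.

For 98% confidence, z* = 2.326 (from standard normal table)

Margin of error formula for z-interval: E = z* × σ/√n

E = 2.326 × 36.9/√63
  = 2.326 × 4.648963
  = 10.8135

Rounded to 2 decimal places:

10.81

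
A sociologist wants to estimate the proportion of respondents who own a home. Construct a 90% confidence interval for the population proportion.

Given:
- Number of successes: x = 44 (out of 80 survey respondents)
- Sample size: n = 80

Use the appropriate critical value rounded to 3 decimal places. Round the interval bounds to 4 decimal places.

Sample proportion: p̂ = 44/80 = 0.550000

Check conditions for normal approximation:
  np̂ = 44 ≥ 10 ✓
  n(1-p̂) = 36 ≥ 10 ✓

The sample is large enough, so use a z-interval (normal approximation) for the proportion.

For 90% confidence, z* = 1.645 (from standard normal table)

Standard error: SE = √(p̂(1-p̂)/n) = √(0.550000×0.450000/80) = 0.05562149

Margin of error: E = z* × SE = 1.645 × 0.05562149 = 0.091497

Z-interval: p̂ ± E = 0.550000 ± 0.091497 = (0.458503, 0.641497)

Rounded to 4 decimal places:

(0.4585, 0.6415)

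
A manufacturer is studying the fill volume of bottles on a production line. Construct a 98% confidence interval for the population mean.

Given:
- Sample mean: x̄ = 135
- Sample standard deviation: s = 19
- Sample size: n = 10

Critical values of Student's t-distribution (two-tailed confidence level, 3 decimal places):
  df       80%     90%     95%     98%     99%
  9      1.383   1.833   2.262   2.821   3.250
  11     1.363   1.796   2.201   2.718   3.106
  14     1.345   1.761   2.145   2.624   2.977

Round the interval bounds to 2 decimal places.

The population standard deviation σ is unknown (only the sample standard deviation s is given), so use a t-interval with df = n - 1 = 10 - 1 = 9.

For 98% confidence with df = 9, t* = 2.821 (from t-table)

Standard error: SE = s/√n = 19/√10 = 6.008328

Margin of error: E = t* × SE = 2.821 × 6.008328 = 16.9495

T-interval: x̄ ± E = 135 ± 16.9495 = (118.0505, 151.9495)

Rounded to 2 decimal places:

(118.05, 151.95)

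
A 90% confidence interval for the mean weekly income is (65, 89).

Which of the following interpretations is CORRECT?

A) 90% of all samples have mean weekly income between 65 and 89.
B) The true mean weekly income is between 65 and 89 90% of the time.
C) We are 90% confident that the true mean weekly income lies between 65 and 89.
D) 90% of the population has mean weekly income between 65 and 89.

A confidence interval represents our confidence in the procedure, not a probability statement about the parameter.

Key concept: If we repeated this sampling process many times and computed a 90% CI each time, about 90% of those intervals would contain the true population parameter.

For this specific interval (65, 89):
- Midpoint (point estimate): 77
- Margin of error: 12

The correct interpretation is the one stating confidence that the true parameter lies in the interval — option C.

C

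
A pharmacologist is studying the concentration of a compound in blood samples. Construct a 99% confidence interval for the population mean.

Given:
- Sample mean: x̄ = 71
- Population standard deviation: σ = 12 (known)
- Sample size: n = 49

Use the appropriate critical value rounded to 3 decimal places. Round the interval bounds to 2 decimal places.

The population standard deviation σ is known, so use a z-interval (standard normal critical value).

For 99% confidence, z* = 2.576 (from standard normal table)

Standard error: SE = σ/√n = 12/√49 = 1.714286

Margin of error: E = z* × SE = 2.576 × 1.714286 = 4.4160

Z-interval: x̄ ± E = 71 ± 4.4160 = (66.5840, 75.4160)

Rounded to 2 decimal places:

(66.58, 75.42)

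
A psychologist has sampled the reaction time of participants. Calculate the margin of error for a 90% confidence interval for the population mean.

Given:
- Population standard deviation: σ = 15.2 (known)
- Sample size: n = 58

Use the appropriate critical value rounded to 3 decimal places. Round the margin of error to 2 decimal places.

The population standard deviation σ is known, so use the z-interval margin of error formula.

For 90% confidence, z* = 1.645 (from standard normal table)

Margin of error formula for z-interval: E = z* × σ/√n

E = 1.645 × 15.2/√58
  = 1.645 × 1.995858
  = 3.2832

Rounded to 2 decimal places:

3.28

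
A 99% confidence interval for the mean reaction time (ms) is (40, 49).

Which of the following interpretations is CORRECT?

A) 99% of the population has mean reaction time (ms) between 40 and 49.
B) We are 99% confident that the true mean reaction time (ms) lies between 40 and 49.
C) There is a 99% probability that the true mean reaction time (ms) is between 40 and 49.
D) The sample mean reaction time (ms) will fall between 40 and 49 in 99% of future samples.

A confidence interval represents our confidence in the procedure, not a probability statement about the parameter.

Key concept: If we repeated this sampling process many times and computed a 99% CI each time, about 99% of those intervals would contain the true population parameter.

For this specific interval (40, 49):
- Midpoint (point estimate): 44.5
- Margin of error: 4.5

The correct interpretation is the one stating confidence that the true parameter lies in the interval — option B.

B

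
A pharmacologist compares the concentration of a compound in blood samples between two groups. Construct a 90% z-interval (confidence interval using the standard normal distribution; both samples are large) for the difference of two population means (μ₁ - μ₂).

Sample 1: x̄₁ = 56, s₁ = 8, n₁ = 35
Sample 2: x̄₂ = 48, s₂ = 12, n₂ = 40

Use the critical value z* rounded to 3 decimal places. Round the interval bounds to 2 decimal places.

Both samples are large (n₁ = 35 ≥ 30, n₂ = 40 ≥ 30), so a z-interval for the difference of means applies.

Point estimate: x̄₁ - x̄₂ = 56 - 48 = 8

Standard error: SE = √(s₁²/n₁ + s₂²/n₂)
= √(8²/35 + 12²/40)
= √(1.828571 + 3.600000)
= 2.329929

For 90% confidence, z* = 1.645 (from standard normal table)
Margin of error: E = z* × SE = 1.645 × 2.329929 = 3.8327

Z-interval: (x̄₁ - x̄₂) ± E = 8 ± 3.8327 = (4.1673, 11.8327)

Rounded to 2 decimal places:

(4.17, 11.83)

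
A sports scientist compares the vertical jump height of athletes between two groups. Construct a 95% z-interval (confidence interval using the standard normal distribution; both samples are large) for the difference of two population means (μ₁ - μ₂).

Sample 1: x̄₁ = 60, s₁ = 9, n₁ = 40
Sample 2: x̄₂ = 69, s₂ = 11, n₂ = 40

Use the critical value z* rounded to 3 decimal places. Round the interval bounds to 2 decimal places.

Both samples are large (n₁ = 40 ≥ 30, n₂ = 40 ≥ 30), so a z-interval for the difference of means applies.

Point estimate: x̄₁ - x̄₂ = 60 - 69 = -9

Standard error: SE = √(s₁²/n₁ + s₂²/n₂)
= √(9²/40 + 11²/40)
= √(2.025000 + 3.025000)
= 2.247221

For 95% confidence, z* = 1.96 (from standard normal table)
Margin of error: E = z* × SE = 1.96 × 2.247221 = 4.4046

Z-interval: (x̄₁ - x̄₂) ± E = -9 ± 4.4046 = (-13.4046, -4.5954)

Rounded to 2 decimal places:

(-13.40, -4.60)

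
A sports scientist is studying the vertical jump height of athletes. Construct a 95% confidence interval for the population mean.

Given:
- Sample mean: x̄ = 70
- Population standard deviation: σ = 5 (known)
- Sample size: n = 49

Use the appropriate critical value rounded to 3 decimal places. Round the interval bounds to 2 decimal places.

The population standard deviation σ is known, so use a z-interval (standard normal critical value).

For 95% confidence, z* = 1.96 (from standard normal table)

Standard error: SE = σ/√n = 5/√49 = 0.714286

Margin of error: E = z* × SE = 1.96 × 0.714286 = 1.4000

Z-interval: x̄ ± E = 70 ± 1.4000 = (68.6000, 71.4000)

Rounded to 2 decimal places:

(68.60, 71.40)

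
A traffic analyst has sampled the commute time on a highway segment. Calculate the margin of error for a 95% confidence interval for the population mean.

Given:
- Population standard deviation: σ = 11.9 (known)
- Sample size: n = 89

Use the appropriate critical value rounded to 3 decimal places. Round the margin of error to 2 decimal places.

The population standard deviation σ is known, so use the z-interval margin of error formula.

For 95% confidence, z* = 1.96 (from standard normal table)

Margin of error formula for z-interval: E = z* × σ/√n

E = 1.96 × 11.9/√89
  = 1.96 × 1.261397
  = 2.4723

Rounded to 2 decimal places:

2.47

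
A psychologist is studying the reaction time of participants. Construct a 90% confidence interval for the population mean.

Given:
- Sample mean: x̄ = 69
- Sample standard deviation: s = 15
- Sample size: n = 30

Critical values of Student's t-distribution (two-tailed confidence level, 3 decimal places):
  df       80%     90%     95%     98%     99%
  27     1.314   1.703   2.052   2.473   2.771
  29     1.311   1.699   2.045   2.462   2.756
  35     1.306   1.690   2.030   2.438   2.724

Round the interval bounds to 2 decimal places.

The population standard deviation σ is unknown (only the sample standard deviation s is given), so use a t-interval with df = n - 1 = 30 - 1 = 29.

For 90% confidence with df = 29, t* = 1.699 (from t-table)

Standard error: SE = s/√n = 15/√30 = 2.738613

Margin of error: E = t* × SE = 1.699 × 2.738613 = 4.6529

T-interval: x̄ ± E = 69 ± 4.6529 = (64.3471, 73.6529)

Rounded to 2 decimal places:

(64.35, 73.65)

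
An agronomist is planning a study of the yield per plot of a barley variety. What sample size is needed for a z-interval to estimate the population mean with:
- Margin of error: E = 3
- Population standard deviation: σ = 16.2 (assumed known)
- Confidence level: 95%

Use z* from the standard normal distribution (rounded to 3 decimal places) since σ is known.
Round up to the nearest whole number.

Using z* since population σ is known (z-interval formula).

For 95% confidence, z* = 1.96 (from standard normal table)

Sample size formula for z-interval: n = (z*σ/E)²

n = (1.96 × 16.2 / 3)²
  = (10.584000)²
  = 112.0211

Round up to the nearest whole number: n = 113

113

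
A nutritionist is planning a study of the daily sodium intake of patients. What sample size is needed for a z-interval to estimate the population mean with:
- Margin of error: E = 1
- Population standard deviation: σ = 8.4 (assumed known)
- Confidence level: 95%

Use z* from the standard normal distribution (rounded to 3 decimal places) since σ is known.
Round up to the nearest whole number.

Using z* since population σ is known (z-interval formula).

For 95% confidence, z* = 1.96 (from standard normal table)

Sample size formula for z-interval: n = (z*σ/E)²

n = (1.96 × 8.4 / 1)²
  = (16.464000)²
  = 271.0633

Round up to the nearest whole number: n = 272

272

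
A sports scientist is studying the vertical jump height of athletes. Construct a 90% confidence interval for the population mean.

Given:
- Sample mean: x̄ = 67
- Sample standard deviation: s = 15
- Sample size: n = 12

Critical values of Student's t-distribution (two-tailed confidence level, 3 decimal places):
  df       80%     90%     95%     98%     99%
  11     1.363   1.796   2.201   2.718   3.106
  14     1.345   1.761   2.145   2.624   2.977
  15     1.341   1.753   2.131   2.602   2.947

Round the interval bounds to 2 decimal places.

The population standard deviation σ is unknown (only the sample standard deviation s is given), so use a t-interval with df = n - 1 = 12 - 1 = 11.

For 90% confidence with df = 11, t* = 1.796 (from t-table)

Standard error: SE = s/√n = 15/√12 = 4.330127

Margin of error: E = t* × SE = 1.796 × 4.330127 = 7.7769

T-interval: x̄ ± E = 67 ± 7.7769 = (59.2231, 74.7769)

Rounded to 2 decimal places:

(59.22, 74.78)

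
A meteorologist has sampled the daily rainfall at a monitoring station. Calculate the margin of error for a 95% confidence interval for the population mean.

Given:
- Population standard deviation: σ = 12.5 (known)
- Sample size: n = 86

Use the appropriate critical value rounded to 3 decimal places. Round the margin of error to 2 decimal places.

The population standard deviation σ is known, so use the z-interval margin of error formula.

For 95% confidence, z* = 1.96 (from standard normal table)

Margin of error formula for z-interval: E = z* × σ/√n

E = 1.96 × 12.5/√86
  = 1.96 × 1.347910
  = 2.6419

Rounded to 2 decimal places:

2.64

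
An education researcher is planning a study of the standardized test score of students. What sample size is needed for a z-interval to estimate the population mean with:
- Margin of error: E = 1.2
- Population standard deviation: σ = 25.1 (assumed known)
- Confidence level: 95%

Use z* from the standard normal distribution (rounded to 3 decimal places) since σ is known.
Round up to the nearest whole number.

Using z* since population σ is known (z-interval formula).

For 95% confidence, z* = 1.96 (from standard normal table)

Sample size formula for z-interval: n = (z*σ/E)²

n = (1.96 × 25.1 / 1.2)²
  = (40.996667)²
  = 1680.7267

Round up to the nearest whole number: n = 1681

1681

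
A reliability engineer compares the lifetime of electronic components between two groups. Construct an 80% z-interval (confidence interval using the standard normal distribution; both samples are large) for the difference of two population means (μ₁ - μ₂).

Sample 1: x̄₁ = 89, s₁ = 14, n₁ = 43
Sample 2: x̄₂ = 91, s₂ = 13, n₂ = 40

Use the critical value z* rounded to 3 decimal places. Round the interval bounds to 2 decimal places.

Both samples are large (n₁ = 43 ≥ 30, n₂ = 40 ≥ 30), so a z-interval for the difference of means applies.

Point estimate: x̄₁ - x̄₂ = 89 - 91 = -2

Standard error: SE = √(s₁²/n₁ + s₂²/n₂)
= √(14²/43 + 13²/40)
= √(4.558140 + 4.225000)
= 2.963636

For 80% confidence, z* = 1.282 (from standard normal table)
Margin of error: E = z* × SE = 1.282 × 2.963636 = 3.7994

Z-interval: (x̄₁ - x̄₂) ± E = -2 ± 3.7994 = (-5.7994, 1.7994)

Rounded to 2 decimal places:

(-5.80, 1.80)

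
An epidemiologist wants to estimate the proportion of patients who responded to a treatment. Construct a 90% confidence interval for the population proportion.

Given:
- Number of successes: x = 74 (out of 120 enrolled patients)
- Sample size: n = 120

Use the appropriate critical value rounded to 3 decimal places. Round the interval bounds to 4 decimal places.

Sample proportion: p̂ = 74/120 = 0.616667

Check conditions for normal approximation:
  np̂ = 74 ≥ 10 ✓
  n(1-p̂) = 46 ≥ 10 ✓

The sample is large enough, so use a z-interval (normal approximation) for the proportion.

For 90% confidence, z* = 1.645 (from standard normal table)

Standard error: SE = √(p̂(1-p̂)/n) = √(0.616667×0.383333/120) = 0.04438364

Margin of error: E = z* × SE = 1.645 × 0.04438364 = 0.073011

Z-interval: p̂ ± E = 0.616667 ± 0.073011 = (0.543656, 0.689678)

Rounded to 4 decimal places:

(0.5437, 0.6897)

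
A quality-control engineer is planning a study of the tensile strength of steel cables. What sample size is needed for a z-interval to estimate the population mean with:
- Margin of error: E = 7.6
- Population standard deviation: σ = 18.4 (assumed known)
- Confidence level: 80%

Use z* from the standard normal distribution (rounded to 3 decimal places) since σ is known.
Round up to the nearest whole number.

Using z* since population σ is known (z-interval formula).

For 80% confidence, z* = 1.282 (from standard normal table)

Sample size formula for z-interval: n = (z*σ/E)²

n = (1.282 × 18.4 / 7.6)²
  = (3.103789)²
  = 9.6335

Round up to the nearest whole number: n = 10

10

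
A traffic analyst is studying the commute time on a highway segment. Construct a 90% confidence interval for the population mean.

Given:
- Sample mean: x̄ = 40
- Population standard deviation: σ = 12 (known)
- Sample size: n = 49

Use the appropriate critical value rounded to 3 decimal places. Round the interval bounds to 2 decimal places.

The population standard deviation σ is known, so use a z-interval (standard normal critical value).

For 90% confidence, z* = 1.645 (from standard normal table)

Standard error: SE = σ/√n = 12/√49 = 1.714286

Margin of error: E = z* × SE = 1.645 × 1.714286 = 2.8200

Z-interval: x̄ ± E = 40 ± 2.8200 = (37.1800, 42.8200)

Rounded to 2 decimal places:

(37.18, 42.82)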